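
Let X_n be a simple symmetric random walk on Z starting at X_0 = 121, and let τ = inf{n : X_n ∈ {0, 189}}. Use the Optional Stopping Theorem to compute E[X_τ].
E[X_τ] = 121

X_n is a martingale and τ is a bounded-mean stopping time (indeed τ is finite a.s. with bounded expectation since the walk is in a bounded region). By the OST, E[X_τ] = E[X_0] = 121. Equivalently: E[X_τ] = 189 · P(hit 189 first) + 0 · P(hit 0 first) = 189 · (121/189) = 121.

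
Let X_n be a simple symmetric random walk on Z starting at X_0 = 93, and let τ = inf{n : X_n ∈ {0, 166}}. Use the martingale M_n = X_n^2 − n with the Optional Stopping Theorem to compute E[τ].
E[τ] = 6789

M_n = X_n^2 − n is a martingale (since E[X_{n+1}^2 | F_n] = X_n^2 + 1). By OST (τ has finite mean in a bounded region), E[M_τ] = E[M_0] = X_0^2 − 0 = 93^2 = 8649. Also E[M_τ] = E[X_τ^2] − E[τ]. The walk exits at 0 or 166, with P(hit 166 first) = 93/166, so E[X_τ^2] = 166^2 · 93/166 + 0 = 15438. Thus E[τ] = E[X_τ^2] − E[M_τ] = 15438 − 8649 = 6789 = 93(166 − 93) = 6789.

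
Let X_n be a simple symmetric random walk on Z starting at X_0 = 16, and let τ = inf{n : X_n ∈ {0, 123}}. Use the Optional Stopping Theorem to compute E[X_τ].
E[X_τ] = 16

X_n is a martingale and τ is a bounded-mean stopping time (indeed τ is finite a.s. with bounded expectation since the walk is in a bounded region). By the OST, E[X_τ] = E[X_0] = 16. Equivalently: E[X_τ] = 123 · P(hit 123 first) + 0 · P(hit 0 first) = 123 · (16/123) = 16.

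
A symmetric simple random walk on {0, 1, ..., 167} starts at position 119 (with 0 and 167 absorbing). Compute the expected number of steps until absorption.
E[τ | X_0 = 119] = 5712

Let v_k = E[τ | X_0 = k]. Boundary: v_0 = v_167 = 0. Recurrence: v_k = 1 + (v_{k-1} + v_{k+1})/2 for 1 ≤ k ≤ 166. The particular solution to v_k − (v_{k-1} + v_{k+1})/2 = 1 is v_k = −k^2. Adding homogeneous solution A + B k and matching boundaries gives v_k = k (167 − k). Substituting k = 119: v_119 = 119 · 48 = 5712.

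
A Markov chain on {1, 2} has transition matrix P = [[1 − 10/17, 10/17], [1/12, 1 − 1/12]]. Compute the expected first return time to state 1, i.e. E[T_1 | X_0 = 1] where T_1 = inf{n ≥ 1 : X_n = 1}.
E[T_1 | X_0 = 1] = 1/π_1 = 137/17

For an irreducible recurrent Markov chain with stationary distribution π, E[T_i | X_0 = i] = 1/π_i (Kac's formula). Here π_1 = (1/12)/(10/17 + 1/12) = (1/12)/(137/204) = 17/137, so E[T_1 | X_0 = 1] = 1/π_1 = (10/17 + 1/12)/(1/12) = (137/204)/(1/12) = 137/17.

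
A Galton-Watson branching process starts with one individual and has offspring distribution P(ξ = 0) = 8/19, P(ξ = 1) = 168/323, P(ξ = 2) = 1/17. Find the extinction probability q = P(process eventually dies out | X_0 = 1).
q = 1

Mean offspring μ = 0·8/19 + 1·168/323 + 2·1/17 = 206/323 ≤ 1. For μ ≤ 1 with offspring not concentrated at 1, the Galton-Watson process goes extinct almost surely, so q = 1.
(Algebraic check: The pgf is f(s) = 8/19 + 168/323·s + 1/17·s². The extinction probability q is the smallest fixed point of f in [0, 1]. Setting s = f(s):
  1/17·s² + (168/323 − 1)·s + 8/19 = 0
  1/17·s² − (8/19 + 1/17)·s + 8/19 = 0
which factors as (s − 1)·(1/17·s − 8/19) = 0, giving roots s = 1 and s = (8/19)/(1/17) = 136/19. Since 136/19 ≥ 1, the smallest root in [0, 1] is s = 1.)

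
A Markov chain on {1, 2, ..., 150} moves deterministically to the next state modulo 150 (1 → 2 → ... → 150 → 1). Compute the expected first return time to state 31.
E[T_31 | X_0 = 31] = 150

The chain cycles deterministically, so starting at state 31 it returns in exactly 150 steps. Equivalently, the stationary distribution is uniform π_j = 1/150 for every state j, so by Kac's formula E[T_31] = 1/π_31 = 150.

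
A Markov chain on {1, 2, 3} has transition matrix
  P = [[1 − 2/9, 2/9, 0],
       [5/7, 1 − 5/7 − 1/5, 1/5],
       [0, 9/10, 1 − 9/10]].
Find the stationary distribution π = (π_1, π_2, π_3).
π = (405/559, 126/559, 28/559)

This is a birth-death chain on three states, which satisfies detailed balance: π_1 · P_{12} = π_2 · P_{21} and π_2 · P_{23} = π_3 · P_{32}.
From π_1 · 2/9 = π_2 · 5/7: π_2/π_1 = (2/9)/(5/7) = 14/45.
From π_2 · 1/5 = π_3 · 9/10: π_3/π_2 = (1/5)/(9/10) = 2/9.
Take π_1 proportional to 1; then unnormalized π = (1, 14/45, 28/405). Normalize by dividing by the sum 559/405:
  π = (405/559, 126/559, 28/559).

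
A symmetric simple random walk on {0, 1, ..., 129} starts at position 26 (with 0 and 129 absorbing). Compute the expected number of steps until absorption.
E[τ | X_0 = 26] = 2678

Let v_k = E[τ | X_0 = k]. Boundary: v_0 = v_129 = 0. Recurrence: v_k = 1 + (v_{k-1} + v_{k+1})/2 for 1 ≤ k ≤ 128. The particular solution to v_k − (v_{k-1} + v_{k+1})/2 = 1 is v_k = −k^2. Adding homogeneous solution A + B k and matching boundaries gives v_k = k (129 − k). Substituting k = 26: v_26 = 26 · 103 = 2678.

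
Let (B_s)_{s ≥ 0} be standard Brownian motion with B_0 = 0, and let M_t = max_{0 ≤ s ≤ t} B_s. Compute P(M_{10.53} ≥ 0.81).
P(M_{10.53} ≥ 0.81) = 2·P(B_{10.53} ≥ 0.81) = 2(1 − Φ(0.81/√10.53)) ≈ 0.8029

By the reflection principle for Brownian motion, P(M_t ≥ a) = 2 · P(B_t ≥ a) for a ≥ 0. Since B_t ~ N(0, t), P(B_t ≥ 0.81) = 1 − Φ(0.81/√t) = 1 − Φ(0.81/√10.53) = 1 − Φ(0.2496). So
  P(M_{10.53} ≥ 0.81) = 2(1 − Φ(0.2496)) ≈ 0.8029.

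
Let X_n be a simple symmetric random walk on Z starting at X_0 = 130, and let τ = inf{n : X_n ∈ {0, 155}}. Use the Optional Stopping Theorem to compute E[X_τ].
E[X_τ] = 130

X_n is a martingale and τ is a bounded-mean stopping time (indeed τ is finite a.s. with bounded expectation since the walk is in a bounded region). By the OST, E[X_τ] = E[X_0] = 130. Equivalently: E[X_τ] = 155 · P(hit 155 first) + 0 · P(hit 0 first) = 155 · (130/155) = 130.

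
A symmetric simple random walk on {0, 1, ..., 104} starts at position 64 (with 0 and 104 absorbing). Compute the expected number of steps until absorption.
E[τ | X_0 = 64] = 2560

Let v_k = E[τ | X_0 = k]. Boundary: v_0 = v_104 = 0. Recurrence: v_k = 1 + (v_{k-1} + v_{k+1})/2 for 1 ≤ k ≤ 103. The particular solution to v_k − (v_{k-1} + v_{k+1})/2 = 1 is v_k = −k^2. Adding homogeneous solution A + B k and matching boundaries gives v_k = k (104 − k). Substituting k = 64: v_64 = 64 · 40 = 2560.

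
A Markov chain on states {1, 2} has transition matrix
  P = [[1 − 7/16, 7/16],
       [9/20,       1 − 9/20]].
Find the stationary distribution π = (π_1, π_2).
π_1 = 36/71, π_2 = 35/71

Solve πP = π with π_1 + π_2 = 1. From πP = π: π_1 · (1 − 7/16) + π_2 · 9/20 = π_1 ⇒ π_2 · 9/20 = π_1 · 7/16 ⇒ π_2/π_1 = (7/16)/(9/20) = 35/36. Together with π_1 + π_2 = 1:
  π_1 = (9/20)/(7/16 + 9/20) = (9/20)/(71/80) = 36/71,
  π_2 = (7/16)/(7/16 + 9/20) = (7/16)/(71/80) = 35/71.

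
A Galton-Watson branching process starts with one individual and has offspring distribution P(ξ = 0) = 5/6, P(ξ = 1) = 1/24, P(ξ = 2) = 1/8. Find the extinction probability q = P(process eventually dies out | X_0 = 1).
q = 1

Mean offspring μ = 0·5/6 + 1·1/24 + 2·1/8 = 7/24 ≤ 1. For μ ≤ 1 with offspring not concentrated at 1, the Galton-Watson process goes extinct almost surely, so q = 1.
(Algebraic check: The pgf is f(s) = 5/6 + 1/24·s + 1/8·s². The extinction probability q is the smallest fixed point of f in [0, 1]. Setting s = f(s):
  1/8·s² + (1/24 − 1)·s + 5/6 = 0
  1/8·s² − (5/6 + 1/8)·s + 5/6 = 0
which factors as (s − 1)·(1/8·s − 5/6) = 0, giving roots s = 1 and s = (5/6)/(1/8) = 20/3. Since 20/3 ≥ 1, the smallest root in [0, 1] is s = 1.)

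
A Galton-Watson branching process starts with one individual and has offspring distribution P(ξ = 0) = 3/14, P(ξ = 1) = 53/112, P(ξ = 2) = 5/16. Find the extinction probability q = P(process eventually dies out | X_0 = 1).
q = 24/35

The pgf is f(s) = 3/14 + 53/112·s + 5/16·s². The extinction probability q is the smallest fixed point of f in [0, 1]. Setting s = f(s):
  5/16·s² + (53/112 − 1)·s + 3/14 = 0
  5/16·s² − (3/14 + 5/16)·s + 3/14 = 0
which factors as (s − 1)·(5/16·s − 3/14) = 0, giving roots s = 1 and s = (3/14)/(5/16) = 24/35.
Mean offspring μ = 53/112 + 2·5/16 = 123/112 > 1 (supercritical), so q < 1. The extinction probability is the smaller root: q = (3/14)/(5/16) = 24/35.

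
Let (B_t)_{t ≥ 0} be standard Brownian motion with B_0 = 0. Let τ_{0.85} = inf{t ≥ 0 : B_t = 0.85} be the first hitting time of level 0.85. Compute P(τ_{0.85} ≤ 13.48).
P(τ_{0.85} ≤ 13.48) = 2(1 − Φ(0.85/√13.48)) = 2(1 − Φ(0.2315)) ≈ 0.8169

By the reflection principle for standard BM, P(τ_b ≤ t) = 2 · P(B_t ≥ b). Since B_t ~ N(0, t), P(B_t ≥ 0.85) = 1 − Φ(0.85/√t) = 1 − Φ(0.85/√13.48) = 1 − Φ(0.2315) ≈ 0.40846. Doubling: P(τ_{0.85} ≤ 13.48) ≈ 2 · 0.40846 = 0.81692 ≈ 0.8169.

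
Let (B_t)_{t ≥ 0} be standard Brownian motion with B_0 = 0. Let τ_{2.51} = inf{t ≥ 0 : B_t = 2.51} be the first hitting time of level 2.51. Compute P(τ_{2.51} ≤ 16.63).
P(τ_{2.51} ≤ 16.63) = 2(1 − Φ(2.51/√16.63)) = 2(1 − Φ(0.6155)) ≈ 0.5382

By the reflection principle for standard BM, P(τ_b ≤ t) = 2 · P(B_t ≥ b). Since B_t ~ N(0, t), P(B_t ≥ 2.51) = 1 − Φ(2.51/√t) = 1 − Φ(2.51/√16.63) = 1 − Φ(0.6155) ≈ 0.26911. Doubling: P(τ_{2.51} ≤ 16.63) ≈ 2 · 0.26911 = 0.53822 ≈ 0.5382.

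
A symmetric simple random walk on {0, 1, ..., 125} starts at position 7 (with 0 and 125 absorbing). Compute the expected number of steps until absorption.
E[τ | X_0 = 7] = 826

Let v_k = E[τ | X_0 = k]. Boundary: v_0 = v_125 = 0. Recurrence: v_k = 1 + (v_{k-1} + v_{k+1})/2 for 1 ≤ k ≤ 124. The particular solution to v_k − (v_{k-1} + v_{k+1})/2 = 1 is v_k = −k^2. Adding homogeneous solution A + B k and matching boundaries gives v_k = k (125 − k). Substituting k = 7: v_7 = 7 · 118 = 826.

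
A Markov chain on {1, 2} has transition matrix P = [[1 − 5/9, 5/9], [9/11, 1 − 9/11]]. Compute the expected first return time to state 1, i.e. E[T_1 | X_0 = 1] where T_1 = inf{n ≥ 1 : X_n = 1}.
E[T_1 | X_0 = 1] = 1/π_1 = 136/81

For an irreducible recurrent Markov chain with stationary distribution π, E[T_i | X_0 = i] = 1/π_i (Kac's formula). Here π_1 = (9/11)/(5/9 + 9/11) = (9/11)/(136/99) = 81/136, so E[T_1 | X_0 = 1] = 1/π_1 = (5/9 + 9/11)/(9/11) = (136/99)/(9/11) = 136/81.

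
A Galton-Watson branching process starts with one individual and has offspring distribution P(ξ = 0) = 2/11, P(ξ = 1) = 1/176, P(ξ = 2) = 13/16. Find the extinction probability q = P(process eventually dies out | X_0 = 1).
q = 32/143

The pgf is f(s) = 2/11 + 1/176·s + 13/16·s². The extinction probability q is the smallest fixed point of f in [0, 1]. Setting s = f(s):
  13/16·s² + (1/176 − 1)·s + 2/11 = 0
  13/16·s² − (2/11 + 13/16)·s + 2/11 = 0
which factors as (s − 1)·(13/16·s − 2/11) = 0, giving roots s = 1 and s = (2/11)/(13/16) = 32/143.
Mean offspring μ = 1/176 + 2·13/16 = 287/176 > 1 (supercritical), so q < 1. The extinction probability is the smaller root: q = (2/11)/(13/16) = 32/143.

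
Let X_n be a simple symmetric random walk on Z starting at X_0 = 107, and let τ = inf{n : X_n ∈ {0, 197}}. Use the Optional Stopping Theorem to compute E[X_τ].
E[X_τ] = 107

X_n is a martingale and τ is a bounded-mean stopping time (indeed τ is finite a.s. with bounded expectation since the walk is in a bounded region). By the OST, E[X_τ] = E[X_0] = 107. Equivalently: E[X_τ] = 197 · P(hit 197 first) + 0 · P(hit 0 first) = 197 · (107/197) = 107.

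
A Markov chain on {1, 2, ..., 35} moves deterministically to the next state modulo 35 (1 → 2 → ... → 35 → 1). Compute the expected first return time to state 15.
E[T_15 | X_0 = 15] = 35

The chain cycles deterministically, so starting at state 15 it returns in exactly 35 steps. Equivalently, the stationary distribution is uniform π_j = 1/35 for every state j, so by Kac's formula E[T_15] = 1/π_15 = 35.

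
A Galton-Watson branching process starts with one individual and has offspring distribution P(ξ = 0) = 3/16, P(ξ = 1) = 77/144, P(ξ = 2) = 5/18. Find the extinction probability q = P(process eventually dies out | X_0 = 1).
q = 27/40

The pgf is f(s) = 3/16 + 77/144·s + 5/18·s². The extinction probability q is the smallest fixed point of f in [0, 1]. Setting s = f(s):
  5/18·s² + (77/144 − 1)·s + 3/16 = 0
  5/18·s² − (3/16 + 5/18)·s + 3/16 = 0
which factors as (s − 1)·(5/18·s − 3/16) = 0, giving roots s = 1 and s = (3/16)/(5/18) = 27/40.
Mean offspring μ = 77/144 + 2·5/18 = 157/144 > 1 (supercritical), so q < 1. The extinction probability is the smaller root: q = (3/16)/(5/18) = 27/40.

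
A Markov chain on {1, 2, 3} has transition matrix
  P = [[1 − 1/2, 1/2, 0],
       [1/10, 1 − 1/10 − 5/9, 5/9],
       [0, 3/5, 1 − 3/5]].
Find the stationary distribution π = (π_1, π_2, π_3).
π = (27/287, 135/287, 125/287)

This is a birth-death chain on three states, which satisfies detailed balance: π_1 · P_{12} = π_2 · P_{21} and π_2 · P_{23} = π_3 · P_{32}.
From π_1 · 1/2 = π_2 · 1/10: π_2/π_1 = (1/2)/(1/10) = 5.
From π_2 · 5/9 = π_3 · 3/5: π_3/π_2 = (5/9)/(3/5) = 25/27.
Take π_1 proportional to 1; then unnormalized π = (1, 5, 125/27). Normalize by dividing by the sum 287/27:
  π = (27/287, 135/287, 125/287).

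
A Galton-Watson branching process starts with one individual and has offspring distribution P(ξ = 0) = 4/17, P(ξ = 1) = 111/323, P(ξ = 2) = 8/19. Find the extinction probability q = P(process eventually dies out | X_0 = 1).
q = 19/34

The pgf is f(s) = 4/17 + 111/323·s + 8/19·s². The extinction probability q is the smallest fixed point of f in [0, 1]. Setting s = f(s):
  8/19·s² + (111/323 − 1)·s + 4/17 = 0
  8/19·s² − (4/17 + 8/19)·s + 4/17 = 0
which factors as (s − 1)·(8/19·s − 4/17) = 0, giving roots s = 1 and s = (4/17)/(8/19) = 19/34.
Mean offspring μ = 111/323 + 2·8/19 = 383/323 > 1 (supercritical), so q < 1. The extinction probability is the smaller root: q = (4/17)/(8/19) = 19/34.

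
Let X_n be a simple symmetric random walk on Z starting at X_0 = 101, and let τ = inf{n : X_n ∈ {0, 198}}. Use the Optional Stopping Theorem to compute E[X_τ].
E[X_τ] = 101

X_n is a martingale and τ is a bounded-mean stopping time (indeed τ is finite a.s. with bounded expectation since the walk is in a bounded region). By the OST, E[X_τ] = E[X_0] = 101. Equivalently: E[X_τ] = 198 · P(hit 198 first) + 0 · P(hit 0 first) = 198 · (101/198) = 101.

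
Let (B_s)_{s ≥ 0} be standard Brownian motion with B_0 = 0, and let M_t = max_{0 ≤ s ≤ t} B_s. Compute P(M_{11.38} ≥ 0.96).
P(M_{11.38} ≥ 0.96) = 2·P(B_{11.38} ≥ 0.96) = 2(1 − Φ(0.96/√11.38)) ≈ 0.7760

By the reflection principle for Brownian motion, P(M_t ≥ a) = 2 · P(B_t ≥ a) for a ≥ 0. Since B_t ~ N(0, t), P(B_t ≥ 0.96) = 1 − Φ(0.96/√t) = 1 − Φ(0.96/√11.38) = 1 − Φ(0.2846). So
  P(M_{11.38} ≥ 0.96) = 2(1 − Φ(0.2846)) ≈ 0.7760.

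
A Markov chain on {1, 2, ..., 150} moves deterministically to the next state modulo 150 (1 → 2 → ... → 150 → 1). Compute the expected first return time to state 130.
E[T_130 | X_0 = 130] = 150

The chain cycles deterministically, so starting at state 130 it returns in exactly 150 steps. Equivalently, the stationary distribution is uniform π_j = 1/150 for every state j, so by Kac's formula E[T_130] = 1/π_130 = 150.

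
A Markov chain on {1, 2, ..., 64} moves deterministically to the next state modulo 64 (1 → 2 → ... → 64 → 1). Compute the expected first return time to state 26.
E[T_26 | X_0 = 26] = 64

The chain cycles deterministically, so starting at state 26 it returns in exactly 64 steps. Equivalently, the stationary distribution is uniform π_j = 1/64 for every state j, so by Kac's formula E[T_26] = 1/π_26 = 64.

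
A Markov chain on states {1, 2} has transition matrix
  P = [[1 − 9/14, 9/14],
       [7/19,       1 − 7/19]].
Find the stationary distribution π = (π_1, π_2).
π_1 = 98/269, π_2 = 171/269

Solve πP = π with π_1 + π_2 = 1. From πP = π: π_1 · (1 − 9/14) + π_2 · 7/19 = π_1 ⇒ π_2 · 7/19 = π_1 · 9/14 ⇒ π_2/π_1 = (9/14)/(7/19) = 171/98. Together with π_1 + π_2 = 1:
  π_1 = (7/19)/(9/14 + 7/19) = (7/19)/(269/266) = 98/269,
  π_2 = (9/14)/(9/14 + 7/19) = (9/14)/(269/266) = 171/269.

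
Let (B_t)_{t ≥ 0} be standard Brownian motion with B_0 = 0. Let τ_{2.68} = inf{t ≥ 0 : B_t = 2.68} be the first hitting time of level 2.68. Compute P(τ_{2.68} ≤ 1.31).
P(τ_{2.68} ≤ 1.31) = 2(1 − Φ(2.68/√1.31)) = 2(1 − Φ(2.3415)) ≈ 0.0192

By the reflection principle for standard BM, P(τ_b ≤ t) = 2 · P(B_t ≥ b). Since B_t ~ N(0, t), P(B_t ≥ 2.68) = 1 − Φ(2.68/√t) = 1 − Φ(2.68/√1.31) = 1 − Φ(2.3415) ≈ 0.00960. Doubling: P(τ_{2.68} ≤ 1.31) ≈ 2 · 0.00960 = 0.01920 ≈ 0.0192.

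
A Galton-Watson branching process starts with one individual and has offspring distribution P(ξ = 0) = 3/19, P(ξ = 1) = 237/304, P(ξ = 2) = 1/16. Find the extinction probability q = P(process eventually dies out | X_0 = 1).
q = 1

Mean offspring μ = 0·3/19 + 1·237/304 + 2·1/16 = 275/304 ≤ 1. For μ ≤ 1 with offspring not concentrated at 1, the Galton-Watson process goes extinct almost surely, so q = 1.
(Algebraic check: The pgf is f(s) = 3/19 + 237/304·s + 1/16·s². The extinction probability q is the smallest fixed point of f in [0, 1]. Setting s = f(s):
  1/16·s² + (237/304 − 1)·s + 3/19 = 0
  1/16·s² − (3/19 + 1/16)·s + 3/19 = 0
which factors as (s − 1)·(1/16·s − 3/19) = 0, giving roots s = 1 and s = (3/19)/(1/16) = 48/19. Since 48/19 ≥ 1, the smallest root in [0, 1] is s = 1.)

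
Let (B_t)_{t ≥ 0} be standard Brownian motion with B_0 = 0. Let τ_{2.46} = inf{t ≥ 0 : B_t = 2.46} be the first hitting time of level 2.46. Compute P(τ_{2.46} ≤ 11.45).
P(τ_{2.46} ≤ 11.45) = 2(1 − Φ(2.46/√11.45)) = 2(1 − Φ(0.7270)) ≈ 0.4672

By the reflection principle for standard BM, P(τ_b ≤ t) = 2 · P(B_t ≥ b). Since B_t ~ N(0, t), P(B_t ≥ 2.46) = 1 − Φ(2.46/√t) = 1 − Φ(2.46/√11.45) = 1 − Φ(0.7270) ≈ 0.23361. Doubling: P(τ_{2.46} ≤ 11.45) ≈ 2 · 0.23361 = 0.46722 ≈ 0.4672.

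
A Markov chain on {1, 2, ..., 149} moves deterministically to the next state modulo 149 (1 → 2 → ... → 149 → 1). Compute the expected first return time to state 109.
E[T_109 | X_0 = 109] = 149

The chain cycles deterministically, so starting at state 109 it returns in exactly 149 steps. Equivalently, the stationary distribution is uniform π_j = 1/149 for every state j, so by Kac's formula E[T_109] = 1/π_109 = 149.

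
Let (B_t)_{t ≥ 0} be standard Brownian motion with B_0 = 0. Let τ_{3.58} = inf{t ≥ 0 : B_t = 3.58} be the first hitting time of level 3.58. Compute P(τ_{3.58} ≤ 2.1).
P(τ_{3.58} ≤ 2.1) = 2(1 − Φ(3.58/√2.1)) = 2(1 − Φ(2.4704)) ≈ 0.0135

By the reflection principle for standard BM, P(τ_b ≤ t) = 2 · P(B_t ≥ b). Since B_t ~ N(0, t), P(B_t ≥ 3.58) = 1 − Φ(3.58/√t) = 1 − Φ(3.58/√2.1) = 1 − Φ(2.4704) ≈ 0.00675. Doubling: P(τ_{3.58} ≤ 2.1) ≈ 2 · 0.00675 = 0.01350 ≈ 0.0135.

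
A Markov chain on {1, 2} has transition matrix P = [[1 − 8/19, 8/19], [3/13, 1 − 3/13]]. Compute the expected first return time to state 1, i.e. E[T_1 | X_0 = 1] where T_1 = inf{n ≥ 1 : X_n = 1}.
E[T_1 | X_0 = 1] = 1/π_1 = 161/57

For an irreducible recurrent Markov chain with stationary distribution π, E[T_i | X_0 = i] = 1/π_i (Kac's formula). Here π_1 = (3/13)/(8/19 + 3/13) = (3/13)/(161/247) = 57/161, so E[T_1 | X_0 = 1] = 1/π_1 = (8/19 + 3/13)/(3/13) = (161/247)/(3/13) = 161/57.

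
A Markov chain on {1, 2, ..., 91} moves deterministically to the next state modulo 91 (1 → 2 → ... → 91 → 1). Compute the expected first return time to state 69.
E[T_69 | X_0 = 69] = 91

The chain cycles deterministically, so starting at state 69 it returns in exactly 91 steps. Equivalently, the stationary distribution is uniform π_j = 1/91 for every state j, so by Kac's formula E[T_69] = 1/π_69 = 91.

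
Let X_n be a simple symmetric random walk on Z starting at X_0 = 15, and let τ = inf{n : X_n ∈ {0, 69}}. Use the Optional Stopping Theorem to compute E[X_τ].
E[X_τ] = 15

X_n is a martingale and τ is a bounded-mean stopping time (indeed τ is finite a.s. with bounded expectation since the walk is in a bounded region). By the OST, E[X_τ] = E[X_0] = 15. Equivalently: E[X_τ] = 69 · P(hit 69 first) + 0 · P(hit 0 first) = 69 · (15/69) = 15.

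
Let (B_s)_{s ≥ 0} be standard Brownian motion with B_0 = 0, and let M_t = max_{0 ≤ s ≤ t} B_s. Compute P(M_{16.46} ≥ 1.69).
P(M_{16.46} ≥ 1.69) = 2·P(B_{16.46} ≥ 1.69) = 2(1 − Φ(1.69/√16.46)) ≈ 0.6770

By the reflection principle for Brownian motion, P(M_t ≥ a) = 2 · P(B_t ≥ a) for a ≥ 0. Since B_t ~ N(0, t), P(B_t ≥ 1.69) = 1 − Φ(1.69/√t) = 1 − Φ(1.69/√16.46) = 1 − Φ(0.4166). So
  P(M_{16.46} ≥ 1.69) = 2(1 − Φ(0.4166)) ≈ 0.6770.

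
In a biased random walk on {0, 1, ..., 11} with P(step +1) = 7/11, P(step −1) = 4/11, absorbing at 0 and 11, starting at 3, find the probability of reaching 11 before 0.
P(hit 11 before 0) = (1 − (4/7)^3) / (1 − (4/7)^11) = 536126493/657710813

Let u_k denote P(reach 11 before 0 | start at k). Boundary: u_0 = 0, u_11 = 1. Recurrence: u_k = 7/11·u_{k+1} + 4/11·u_{k-1} for 1 ≤ k ≤ 10. Try u_k = A + B·r^k with r = q/p = (4/11)/(7/11) = 4/7. Substitution satisfies the recurrence; boundary conditions give:
  u_k = (1 − r^k) / (1 − r^N) = (1 − (4/7)^3) / (1 − (4/7)^11) = 536126493/657710813.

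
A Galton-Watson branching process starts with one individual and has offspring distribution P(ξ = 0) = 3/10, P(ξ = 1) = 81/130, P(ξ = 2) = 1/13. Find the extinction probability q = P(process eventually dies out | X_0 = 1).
q = 1

Mean offspring μ = 0·3/10 + 1·81/130 + 2·1/13 = 101/130 ≤ 1. For μ ≤ 1 with offspring not concentrated at 1, the Galton-Watson process goes extinct almost surely, so q = 1.
(Algebraic check: The pgf is f(s) = 3/10 + 81/130·s + 1/13·s². The extinction probability q is the smallest fixed point of f in [0, 1]. Setting s = f(s):
  1/13·s² + (81/130 − 1)·s + 3/10 = 0
  1/13·s² − (3/10 + 1/13)·s + 3/10 = 0
which factors as (s − 1)·(1/13·s − 3/10) = 0, giving roots s = 1 and s = (3/10)/(1/13) = 39/10. Since 39/10 ≥ 1, the smallest root in [0, 1] is s = 1.)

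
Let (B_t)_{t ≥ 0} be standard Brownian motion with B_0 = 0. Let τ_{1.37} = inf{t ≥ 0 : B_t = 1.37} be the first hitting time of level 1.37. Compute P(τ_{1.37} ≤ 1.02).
P(τ_{1.37} ≤ 1.02) = 2(1 − Φ(1.37/√1.02)) = 2(1 − Φ(1.3565)) ≈ 0.1749

By the reflection principle for standard BM, P(τ_b ≤ t) = 2 · P(B_t ≥ b). Since B_t ~ N(0, t), P(B_t ≥ 1.37) = 1 − Φ(1.37/√t) = 1 − Φ(1.37/√1.02) = 1 − Φ(1.3565) ≈ 0.08747. Doubling: P(τ_{1.37} ≤ 1.02) ≈ 2 · 0.08747 = 0.17494 ≈ 0.1749.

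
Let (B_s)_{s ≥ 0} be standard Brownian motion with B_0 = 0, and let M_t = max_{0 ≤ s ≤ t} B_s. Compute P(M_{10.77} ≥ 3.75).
P(M_{10.77} ≥ 3.75) = 2·P(B_{10.77} ≥ 3.75) = 2(1 − Φ(3.75/√10.77)) ≈ 0.2532

By the reflection principle for Brownian motion, P(M_t ≥ a) = 2 · P(B_t ≥ a) for a ≥ 0. Since B_t ~ N(0, t), P(B_t ≥ 3.75) = 1 − Φ(3.75/√t) = 1 − Φ(3.75/√10.77) = 1 − Φ(1.1427). So
  P(M_{10.77} ≥ 3.75) = 2(1 − Φ(1.1427)) ≈ 0.2532.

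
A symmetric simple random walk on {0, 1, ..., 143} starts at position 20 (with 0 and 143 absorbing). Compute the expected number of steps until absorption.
E[τ | X_0 = 20] = 2460

Let v_k = E[τ | X_0 = k]. Boundary: v_0 = v_143 = 0. Recurrence: v_k = 1 + (v_{k-1} + v_{k+1})/2 for 1 ≤ k ≤ 142. The particular solution to v_k − (v_{k-1} + v_{k+1})/2 = 1 is v_k = −k^2. Adding homogeneous solution A + B k and matching boundaries gives v_k = k (143 − k). Substituting k = 20: v_20 = 20 · 123 = 2460.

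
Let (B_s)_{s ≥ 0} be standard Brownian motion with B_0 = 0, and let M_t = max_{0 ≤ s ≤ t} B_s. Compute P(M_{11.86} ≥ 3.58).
P(M_{11.86} ≥ 3.58) = 2·P(B_{11.86} ≥ 3.58) = 2(1 − Φ(3.58/√11.86)) ≈ 0.2986

By the reflection principle for Brownian motion, P(M_t ≥ a) = 2 · P(B_t ≥ a) for a ≥ 0. Since B_t ~ N(0, t), P(B_t ≥ 3.58) = 1 − Φ(3.58/√t) = 1 − Φ(3.58/√11.86) = 1 − Φ(1.0395). So
  P(M_{11.86} ≥ 3.58) = 2(1 − Φ(1.0395)) ≈ 0.2986.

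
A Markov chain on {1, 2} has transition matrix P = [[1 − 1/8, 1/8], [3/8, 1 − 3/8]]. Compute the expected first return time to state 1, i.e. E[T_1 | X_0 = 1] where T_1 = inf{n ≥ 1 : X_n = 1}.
E[T_1 | X_0 = 1] = 1/π_1 = 4/3

For an irreducible recurrent Markov chain with stationary distribution π, E[T_i | X_0 = i] = 1/π_i (Kac's formula). Here π_1 = (3/8)/(1/8 + 3/8) = (3/8)/(1/2) = 3/4, so E[T_1 | X_0 = 1] = 1/π_1 = (1/8 + 3/8)/(3/8) = (1/2)/(3/8) = 4/3.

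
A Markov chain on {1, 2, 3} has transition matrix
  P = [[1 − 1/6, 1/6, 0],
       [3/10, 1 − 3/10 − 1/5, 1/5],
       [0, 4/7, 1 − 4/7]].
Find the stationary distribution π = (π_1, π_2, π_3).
π = (4/7, 20/63, 1/9)

This is a birth-death chain on three states, which satisfies detailed balance: π_1 · P_{12} = π_2 · P_{21} and π_2 · P_{23} = π_3 · P_{32}.
From π_1 · 1/6 = π_2 · 3/10: π_2/π_1 = (1/6)/(3/10) = 5/9.
From π_2 · 1/5 = π_3 · 4/7: π_3/π_2 = (1/5)/(4/7) = 7/20.
Take π_1 proportional to 1; then unnormalized π = (1, 5/9, 7/36). Normalize by dividing by the sum 7/4:
  π = (4/7, 20/63, 1/9).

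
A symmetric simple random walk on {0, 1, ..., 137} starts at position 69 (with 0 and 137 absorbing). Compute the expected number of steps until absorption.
E[τ | X_0 = 69] = 4692

Let v_k = E[τ | X_0 = k]. Boundary: v_0 = v_137 = 0. Recurrence: v_k = 1 + (v_{k-1} + v_{k+1})/2 for 1 ≤ k ≤ 136. The particular solution to v_k − (v_{k-1} + v_{k+1})/2 = 1 is v_k = −k^2. Adding homogeneous solution A + B k and matching boundaries gives v_k = k (137 − k). Substituting k = 69: v_69 = 69 · 68 = 4692.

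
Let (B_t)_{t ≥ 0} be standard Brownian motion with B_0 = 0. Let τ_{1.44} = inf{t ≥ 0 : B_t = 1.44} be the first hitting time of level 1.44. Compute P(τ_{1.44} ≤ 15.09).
P(τ_{1.44} ≤ 15.09) = 2(1 − Φ(1.44/√15.09)) = 2(1 − Φ(0.3707)) ≈ 0.7109

By the reflection principle for standard BM, P(τ_b ≤ t) = 2 · P(B_t ≥ b). Since B_t ~ N(0, t), P(B_t ≥ 1.44) = 1 − Φ(1.44/√t) = 1 − Φ(1.44/√15.09) = 1 − Φ(0.3707) ≈ 0.35543. Doubling: P(τ_{1.44} ≤ 15.09) ≈ 2 · 0.35543 = 0.71086 ≈ 0.7109.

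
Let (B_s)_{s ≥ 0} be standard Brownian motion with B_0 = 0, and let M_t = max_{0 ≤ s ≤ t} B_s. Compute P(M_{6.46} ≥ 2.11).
P(M_{6.46} ≥ 2.11) = 2·P(B_{6.46} ≥ 2.11) = 2(1 − Φ(2.11/√6.46)) ≈ 0.4064

By the reflection principle for Brownian motion, P(M_t ≥ a) = 2 · P(B_t ≥ a) for a ≥ 0. Since B_t ~ N(0, t), P(B_t ≥ 2.11) = 1 − Φ(2.11/√t) = 1 − Φ(2.11/√6.46) = 1 − Φ(0.8302). So
  P(M_{6.46} ≥ 2.11) = 2(1 − Φ(0.8302)) ≈ 0.4064.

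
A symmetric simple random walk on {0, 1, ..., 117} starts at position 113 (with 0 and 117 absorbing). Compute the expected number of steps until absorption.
E[τ | X_0 = 113] = 452

Let v_k = E[τ | X_0 = k]. Boundary: v_0 = v_117 = 0. Recurrence: v_k = 1 + (v_{k-1} + v_{k+1})/2 for 1 ≤ k ≤ 116. The particular solution to v_k − (v_{k-1} + v_{k+1})/2 = 1 is v_k = −k^2. Adding homogeneous solution A + B k and matching boundaries gives v_k = k (117 − k). Substituting k = 113: v_113 = 113 · 4 = 452.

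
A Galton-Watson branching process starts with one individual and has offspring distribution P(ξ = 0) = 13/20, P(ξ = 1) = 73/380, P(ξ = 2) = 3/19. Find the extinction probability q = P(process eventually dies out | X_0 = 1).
q = 1

Mean offspring μ = 0·13/20 + 1·73/380 + 2·3/19 = 193/380 ≤ 1. For μ ≤ 1 with offspring not concentrated at 1, the Galton-Watson process goes extinct almost surely, so q = 1.
(Algebraic check: The pgf is f(s) = 13/20 + 73/380·s + 3/19·s². The extinction probability q is the smallest fixed point of f in [0, 1]. Setting s = f(s):
  3/19·s² + (73/380 − 1)·s + 13/20 = 0
  3/19·s² − (13/20 + 3/19)·s + 13/20 = 0
which factors as (s − 1)·(3/19·s − 13/20) = 0, giving roots s = 1 and s = (13/20)/(3/19) = 247/60. Since 247/60 ≥ 1, the smallest root in [0, 1] is s = 1.)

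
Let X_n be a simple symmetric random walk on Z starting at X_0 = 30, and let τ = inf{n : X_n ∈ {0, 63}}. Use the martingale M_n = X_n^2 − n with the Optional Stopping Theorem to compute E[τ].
E[τ] = 990

M_n = X_n^2 − n is a martingale (since E[X_{n+1}^2 | F_n] = X_n^2 + 1). By OST (τ has finite mean in a bounded region), E[M_τ] = E[M_0] = X_0^2 − 0 = 30^2 = 900. Also E[M_τ] = E[X_τ^2] − E[τ]. The walk exits at 0 or 63, with P(hit 63 first) = 30/63, so E[X_τ^2] = 63^2 · 30/63 + 0 = 1890. Thus E[τ] = E[X_τ^2] − E[M_τ] = 1890 − 900 = 990 = 30(63 − 30) = 990.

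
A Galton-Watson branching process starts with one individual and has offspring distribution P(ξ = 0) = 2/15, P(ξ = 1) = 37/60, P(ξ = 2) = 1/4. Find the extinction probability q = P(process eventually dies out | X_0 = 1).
q = 8/15

The pgf is f(s) = 2/15 + 37/60·s + 1/4·s². The extinction probability q is the smallest fixed point of f in [0, 1]. Setting s = f(s):
  1/4·s² + (37/60 − 1)·s + 2/15 = 0
  1/4·s² − (2/15 + 1/4)·s + 2/15 = 0
which factors as (s − 1)·(1/4·s − 2/15) = 0, giving roots s = 1 and s = (2/15)/(1/4) = 8/15.
Mean offspring μ = 37/60 + 2·1/4 = 67/60 > 1 (supercritical), so q < 1. The extinction probability is the smaller root: q = (2/15)/(1/4) = 8/15.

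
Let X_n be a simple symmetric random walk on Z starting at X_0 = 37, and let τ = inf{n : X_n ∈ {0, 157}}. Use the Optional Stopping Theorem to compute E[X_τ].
E[X_τ] = 37

X_n is a martingale and τ is a bounded-mean stopping time (indeed τ is finite a.s. with bounded expectation since the walk is in a bounded region). By the OST, E[X_τ] = E[X_0] = 37. Equivalently: E[X_τ] = 157 · P(hit 157 first) + 0 · P(hit 0 first) = 157 · (37/157) = 37.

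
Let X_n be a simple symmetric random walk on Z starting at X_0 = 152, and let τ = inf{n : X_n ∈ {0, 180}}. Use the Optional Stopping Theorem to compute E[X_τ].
E[X_τ] = 152

X_n is a martingale and τ is a bounded-mean stopping time (indeed τ is finite a.s. with bounded expectation since the walk is in a bounded region). By the OST, E[X_τ] = E[X_0] = 152. Equivalently: E[X_τ] = 180 · P(hit 180 first) + 0 · P(hit 0 first) = 180 · (152/180) = 152.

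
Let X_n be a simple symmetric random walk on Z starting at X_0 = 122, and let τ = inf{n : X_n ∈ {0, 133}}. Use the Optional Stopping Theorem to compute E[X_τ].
E[X_τ] = 122

X_n is a martingale and τ is a bounded-mean stopping time (indeed τ is finite a.s. with bounded expectation since the walk is in a bounded region). By the OST, E[X_τ] = E[X_0] = 122. Equivalently: E[X_τ] = 133 · P(hit 133 first) + 0 · P(hit 0 first) = 133 · (122/133) = 122.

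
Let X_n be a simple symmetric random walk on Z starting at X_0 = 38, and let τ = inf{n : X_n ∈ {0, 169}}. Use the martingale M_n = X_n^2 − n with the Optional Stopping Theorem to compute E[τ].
E[τ] = 4978

M_n = X_n^2 − n is a martingale (since E[X_{n+1}^2 | F_n] = X_n^2 + 1). By OST (τ has finite mean in a bounded region), E[M_τ] = E[M_0] = X_0^2 − 0 = 38^2 = 1444. Also E[M_τ] = E[X_τ^2] − E[τ]. The walk exits at 0 or 169, with P(hit 169 first) = 38/169, so E[X_τ^2] = 169^2 · 38/169 + 0 = 6422. Thus E[τ] = E[X_τ^2] − E[M_τ] = 6422 − 1444 = 4978 = 38(169 − 38) = 4978.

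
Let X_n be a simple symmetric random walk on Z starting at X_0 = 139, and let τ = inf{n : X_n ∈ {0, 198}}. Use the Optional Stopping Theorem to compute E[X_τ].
E[X_τ] = 139

X_n is a martingale and τ is a bounded-mean stopping time (indeed τ is finite a.s. with bounded expectation since the walk is in a bounded region). By the OST, E[X_τ] = E[X_0] = 139. Equivalently: E[X_τ] = 198 · P(hit 198 first) + 0 · P(hit 0 first) = 198 · (139/198) = 139.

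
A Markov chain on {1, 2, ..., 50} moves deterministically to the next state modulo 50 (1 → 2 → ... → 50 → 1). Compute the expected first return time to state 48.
E[T_48 | X_0 = 48] = 50

The chain cycles deterministically, so starting at state 48 it returns in exactly 50 steps. Equivalently, the stationary distribution is uniform π_j = 1/50 for every state j, so by Kac's formula E[T_48] = 1/π_48 = 50.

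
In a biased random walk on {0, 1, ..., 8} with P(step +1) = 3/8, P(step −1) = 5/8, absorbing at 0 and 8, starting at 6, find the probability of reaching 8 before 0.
P(hit 8 before 0) = (1 − (5/3)^6) / (1 − (5/3)^8) = 8379/24004

Let u_k denote P(reach 8 before 0 | start at k). Boundary: u_0 = 0, u_8 = 1. Recurrence: u_k = 3/8·u_{k+1} + 5/8·u_{k-1} for 1 ≤ k ≤ 7. Try u_k = A + B·r^k with r = q/p = (5/8)/(3/8) = 5/3. Substitution satisfies the recurrence; boundary conditions give:
  u_k = (1 − r^k) / (1 − r^N) = (1 − (5/3)^6) / (1 − (5/3)^8) = 8379/24004.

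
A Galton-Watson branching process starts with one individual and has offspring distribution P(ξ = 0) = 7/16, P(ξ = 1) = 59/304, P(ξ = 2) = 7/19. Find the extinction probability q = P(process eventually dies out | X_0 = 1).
q = 1

Mean offspring μ = 0·7/16 + 1·59/304 + 2·7/19 = 283/304 ≤ 1. For μ ≤ 1 with offspring not concentrated at 1, the Galton-Watson process goes extinct almost surely, so q = 1.
(Algebraic check: The pgf is f(s) = 7/16 + 59/304·s + 7/19·s². The extinction probability q is the smallest fixed point of f in [0, 1]. Setting s = f(s):
  7/19·s² + (59/304 − 1)·s + 7/16 = 0
  7/19·s² − (7/16 + 7/19)·s + 7/16 = 0
which factors as (s − 1)·(7/19·s − 7/16) = 0, giving roots s = 1 and s = (7/16)/(7/19) = 19/16. Since 19/16 ≥ 1, the smallest root in [0, 1] is s = 1.)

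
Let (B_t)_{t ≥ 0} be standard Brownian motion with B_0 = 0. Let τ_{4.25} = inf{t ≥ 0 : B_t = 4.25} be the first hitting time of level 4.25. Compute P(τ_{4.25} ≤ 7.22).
P(τ_{4.25} ≤ 7.22) = 2(1 − Φ(4.25/√7.22)) = 2(1 − Φ(1.5817)) ≈ 0.1137

By the reflection principle for standard BM, P(τ_b ≤ t) = 2 · P(B_t ≥ b). Since B_t ~ N(0, t), P(B_t ≥ 4.25) = 1 − Φ(4.25/√t) = 1 − Φ(4.25/√7.22) = 1 − Φ(1.5817) ≈ 0.05686. Doubling: P(τ_{4.25} ≤ 7.22) ≈ 2 · 0.05686 = 0.11372 ≈ 0.1137.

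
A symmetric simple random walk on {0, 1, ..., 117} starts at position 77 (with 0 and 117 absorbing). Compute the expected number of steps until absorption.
E[τ | X_0 = 77] = 3080

Let v_k = E[τ | X_0 = k]. Boundary: v_0 = v_117 = 0. Recurrence: v_k = 1 + (v_{k-1} + v_{k+1})/2 for 1 ≤ k ≤ 116. The particular solution to v_k − (v_{k-1} + v_{k+1})/2 = 1 is v_k = −k^2. Adding homogeneous solution A + B k and matching boundaries gives v_k = k (117 − k). Substituting k = 77: v_77 = 77 · 40 = 3080.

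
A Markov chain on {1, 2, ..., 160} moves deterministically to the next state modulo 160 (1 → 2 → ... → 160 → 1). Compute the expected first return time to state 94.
E[T_94 | X_0 = 94] = 160

The chain cycles deterministically, so starting at state 94 it returns in exactly 160 steps. Equivalently, the stationary distribution is uniform π_j = 1/160 for every state j, so by Kac's formula E[T_94] = 1/π_94 = 160.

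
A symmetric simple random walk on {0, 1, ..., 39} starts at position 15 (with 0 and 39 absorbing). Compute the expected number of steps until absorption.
E[τ | X_0 = 15] = 360

Let v_k = E[τ | X_0 = k]. Boundary: v_0 = v_39 = 0. Recurrence: v_k = 1 + (v_{k-1} + v_{k+1})/2 for 1 ≤ k ≤ 38. The particular solution to v_k − (v_{k-1} + v_{k+1})/2 = 1 is v_k = −k^2. Adding homogeneous solution A + B k and matching boundaries gives v_k = k (39 − k). Substituting k = 15: v_15 = 15 · 24 = 360.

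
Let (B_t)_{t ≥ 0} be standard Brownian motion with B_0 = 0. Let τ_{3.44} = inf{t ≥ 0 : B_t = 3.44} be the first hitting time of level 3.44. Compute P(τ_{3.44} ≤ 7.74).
P(τ_{3.44} ≤ 7.74) = 2(1 − Φ(3.44/√7.74)) = 2(1 − Φ(1.2365)) ≈ 0.2163

By the reflection principle for standard BM, P(τ_b ≤ t) = 2 · P(B_t ≥ b). Since B_t ~ N(0, t), P(B_t ≥ 3.44) = 1 − Φ(3.44/√t) = 1 − Φ(3.44/√7.74) = 1 − Φ(1.2365) ≈ 0.10814. Doubling: P(τ_{3.44} ≤ 7.74) ≈ 2 · 0.10814 = 0.21628 ≈ 0.2163.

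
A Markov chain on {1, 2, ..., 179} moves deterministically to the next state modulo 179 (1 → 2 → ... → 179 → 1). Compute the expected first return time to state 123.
E[T_123 | X_0 = 123] = 179

The chain cycles deterministically, so starting at state 123 it returns in exactly 179 steps. Equivalently, the stationary distribution is uniform π_j = 1/179 for every state j, so by Kac's formula E[T_123] = 1/π_123 = 179.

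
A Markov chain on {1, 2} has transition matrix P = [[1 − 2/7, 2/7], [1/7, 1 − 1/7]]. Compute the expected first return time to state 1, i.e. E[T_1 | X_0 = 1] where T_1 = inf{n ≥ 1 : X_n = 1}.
E[T_1 | X_0 = 1] = 1/π_1 = 3

For an irreducible recurrent Markov chain with stationary distribution π, E[T_i | X_0 = i] = 1/π_i (Kac's formula). Here π_1 = (1/7)/(2/7 + 1/7) = (1/7)/(3/7) = 1/3, so E[T_1 | X_0 = 1] = 1/π_1 = (2/7 + 1/7)/(1/7) = (3/7)/(1/7) = 3.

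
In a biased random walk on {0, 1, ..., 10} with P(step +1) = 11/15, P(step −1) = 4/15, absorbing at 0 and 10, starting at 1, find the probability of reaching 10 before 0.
P(hit 10 before 0) = (1 − (4/11)^1) / (1 − (4/11)^10) = 2357947691/3705196575

Let u_k denote P(reach 10 before 0 | start at k). Boundary: u_0 = 0, u_10 = 1. Recurrence: u_k = 11/15·u_{k+1} + 4/15·u_{k-1} for 1 ≤ k ≤ 9. Try u_k = A + B·r^k with r = q/p = (4/15)/(11/15) = 4/11. Substitution satisfies the recurrence; boundary conditions give:
  u_k = (1 − r^k) / (1 − r^N) = (1 − (4/11)^1) / (1 − (4/11)^10) = 2357947691/3705196575.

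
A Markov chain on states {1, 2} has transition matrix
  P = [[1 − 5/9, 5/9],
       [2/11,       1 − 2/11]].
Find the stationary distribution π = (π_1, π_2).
π_1 = 18/73, π_2 = 55/73

Solve πP = π with π_1 + π_2 = 1. From πP = π: π_1 · (1 − 5/9) + π_2 · 2/11 = π_1 ⇒ π_2 · 2/11 = π_1 · 5/9 ⇒ π_2/π_1 = (5/9)/(2/11) = 55/18. Together with π_1 + π_2 = 1:
  π_1 = (2/11)/(5/9 + 2/11) = (2/11)/(73/99) = 18/73,
  π_2 = (5/9)/(5/9 + 2/11) = (5/9)/(73/99) = 55/73.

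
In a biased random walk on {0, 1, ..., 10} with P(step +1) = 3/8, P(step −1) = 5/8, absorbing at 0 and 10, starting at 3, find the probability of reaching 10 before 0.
P(hit 10 before 0) = (1 − (5/3)^3) / (1 − (5/3)^10) = 107163/4853288

Let u_k denote P(reach 10 before 0 | start at k). Boundary: u_0 = 0, u_10 = 1. Recurrence: u_k = 3/8·u_{k+1} + 5/8·u_{k-1} for 1 ≤ k ≤ 9. Try u_k = A + B·r^k with r = q/p = (5/8)/(3/8) = 5/3. Substitution satisfies the recurrence; boundary conditions give:
  u_k = (1 − r^k) / (1 − r^N) = (1 − (5/3)^3) / (1 − (5/3)^10) = 107163/4853288.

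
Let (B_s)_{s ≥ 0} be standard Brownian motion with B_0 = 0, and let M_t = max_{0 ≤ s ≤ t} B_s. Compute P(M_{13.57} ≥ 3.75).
P(M_{13.57} ≥ 3.75) = 2·P(B_{13.57} ≥ 3.75) = 2(1 − Φ(3.75/√13.57)) ≈ 0.3087

By the reflection principle for Brownian motion, P(M_t ≥ a) = 2 · P(B_t ≥ a) for a ≥ 0. Since B_t ~ N(0, t), P(B_t ≥ 3.75) = 1 − Φ(3.75/√t) = 1 − Φ(3.75/√13.57) = 1 − Φ(1.0180). So
  P(M_{13.57} ≥ 3.75) = 2(1 − Φ(1.0180)) ≈ 0.3087.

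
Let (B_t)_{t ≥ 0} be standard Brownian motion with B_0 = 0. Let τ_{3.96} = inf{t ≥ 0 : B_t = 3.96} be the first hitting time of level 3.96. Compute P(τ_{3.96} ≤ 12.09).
P(τ_{3.96} ≤ 12.09) = 2(1 − Φ(3.96/√12.09)) = 2(1 − Φ(1.1389)) ≈ 0.2547

By the reflection principle for standard BM, P(τ_b ≤ t) = 2 · P(B_t ≥ b). Since B_t ~ N(0, t), P(B_t ≥ 3.96) = 1 − Φ(3.96/√t) = 1 − Φ(3.96/√12.09) = 1 − Φ(1.1389) ≈ 0.12737. Doubling: P(τ_{3.96} ≤ 12.09) ≈ 2 · 0.12737 = 0.25474 ≈ 0.2547.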